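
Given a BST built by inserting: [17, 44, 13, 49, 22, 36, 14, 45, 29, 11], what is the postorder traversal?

Tree insertion order: [17, 44, 13, 49, 22, 36, 14, 45, 29, 11]
Tree (level-order array): [17, 13, 44, 11, 14, 22, 49, None, None, None, None, None, 36, 45, None, 29]
Postorder traversal: [11, 14, 13, 29, 36, 22, 45, 49, 44, 17]


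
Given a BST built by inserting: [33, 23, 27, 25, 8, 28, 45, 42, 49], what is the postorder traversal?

Tree insertion order: [33, 23, 27, 25, 8, 28, 45, 42, 49]
Tree (level-order array): [33, 23, 45, 8, 27, 42, 49, None, None, 25, 28]
Postorder traversal: [8, 25, 28, 27, 23, 42, 49, 45, 33]


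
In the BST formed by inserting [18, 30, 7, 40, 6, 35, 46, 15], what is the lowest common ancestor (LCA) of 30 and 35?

Tree insertion order: [18, 30, 7, 40, 6, 35, 46, 15]
Tree (level-order array): [18, 7, 30, 6, 15, None, 40, None, None, None, None, 35, 46]
In a BST, the LCA of p=30, q=35 is the first node v on the
root-to-leaf path with p <= v <= q (go left if both < v, right if both > v).
Walk from root:
  at 18: both 30 and 35 > 18, go right
  at 30: 30 <= 30 <= 35, this is the LCA
LCA = 30


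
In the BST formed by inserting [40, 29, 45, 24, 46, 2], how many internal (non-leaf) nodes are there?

Tree built from: [40, 29, 45, 24, 46, 2]
Tree (level-order array): [40, 29, 45, 24, None, None, 46, 2]
Rule: An internal node has at least one child.
Per-node child counts:
  node 40: 2 child(ren)
  node 29: 1 child(ren)
  node 24: 1 child(ren)
  node 2: 0 child(ren)
  node 45: 1 child(ren)
  node 46: 0 child(ren)
Matching nodes: [40, 29, 24, 45]
Count of internal (non-leaf) nodes: 4


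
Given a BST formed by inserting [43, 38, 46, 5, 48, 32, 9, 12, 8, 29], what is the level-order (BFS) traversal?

Tree insertion order: [43, 38, 46, 5, 48, 32, 9, 12, 8, 29]
Tree (level-order array): [43, 38, 46, 5, None, None, 48, None, 32, None, None, 9, None, 8, 12, None, None, None, 29]
BFS from the root, enqueuing left then right child of each popped node:
  queue [43] -> pop 43, enqueue [38, 46], visited so far: [43]
  queue [38, 46] -> pop 38, enqueue [5], visited so far: [43, 38]
  queue [46, 5] -> pop 46, enqueue [48], visited so far: [43, 38, 46]
  queue [5, 48] -> pop 5, enqueue [32], visited so far: [43, 38, 46, 5]
  queue [48, 32] -> pop 48, enqueue [none], visited so far: [43, 38, 46, 5, 48]
  queue [32] -> pop 32, enqueue [9], visited so far: [43, 38, 46, 5, 48, 32]
  queue [9] -> pop 9, enqueue [8, 12], visited so far: [43, 38, 46, 5, 48, 32, 9]
  queue [8, 12] -> pop 8, enqueue [none], visited so far: [43, 38, 46, 5, 48, 32, 9, 8]
  queue [12] -> pop 12, enqueue [29], visited so far: [43, 38, 46, 5, 48, 32, 9, 8, 12]
  queue [29] -> pop 29, enqueue [none], visited so far: [43, 38, 46, 5, 48, 32, 9, 8, 12, 29]
Result: [43, 38, 46, 5, 48, 32, 9, 8, 12, 29]


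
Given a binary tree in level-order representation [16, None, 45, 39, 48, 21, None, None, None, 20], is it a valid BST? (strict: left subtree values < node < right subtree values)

Level-order array: [16, None, 45, 39, 48, 21, None, None, None, 20]
Validate using subtree bounds (lo, hi): at each node, require lo < value < hi,
then recurse left with hi=value and right with lo=value.
Preorder trace (stopping at first violation):
  at node 16 with bounds (-inf, +inf): OK
  at node 45 with bounds (16, +inf): OK
  at node 39 with bounds (16, 45): OK
  at node 21 with bounds (16, 39): OK
  at node 20 with bounds (16, 21): OK
  at node 48 with bounds (45, +inf): OK
No violation found at any node.
Result: Valid BST


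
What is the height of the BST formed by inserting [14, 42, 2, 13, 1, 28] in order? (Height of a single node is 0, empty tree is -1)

Insertion order: [14, 42, 2, 13, 1, 28]
Tree (level-order array): [14, 2, 42, 1, 13, 28]
Compute height bottom-up (empty subtree = -1):
  height(1) = 1 + max(-1, -1) = 0
  height(13) = 1 + max(-1, -1) = 0
  height(2) = 1 + max(0, 0) = 1
  height(28) = 1 + max(-1, -1) = 0
  height(42) = 1 + max(0, -1) = 1
  height(14) = 1 + max(1, 1) = 2
Height = 2


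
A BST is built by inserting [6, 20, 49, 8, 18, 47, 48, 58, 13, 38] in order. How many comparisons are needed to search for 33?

Search path for 33: 6 -> 20 -> 49 -> 47 -> 38
Found: False
Comparisons: 5


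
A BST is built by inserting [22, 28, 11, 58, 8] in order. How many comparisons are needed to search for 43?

Search path for 43: 22 -> 28 -> 58
Found: False
Comparisons: 3


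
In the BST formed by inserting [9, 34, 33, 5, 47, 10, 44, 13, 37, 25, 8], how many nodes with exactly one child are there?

Tree built from: [9, 34, 33, 5, 47, 10, 44, 13, 37, 25, 8]
Tree (level-order array): [9, 5, 34, None, 8, 33, 47, None, None, 10, None, 44, None, None, 13, 37, None, None, 25]
Rule: These are nodes with exactly 1 non-null child.
Per-node child counts:
  node 9: 2 child(ren)
  node 5: 1 child(ren)
  node 8: 0 child(ren)
  node 34: 2 child(ren)
  node 33: 1 child(ren)
  node 10: 1 child(ren)
  node 13: 1 child(ren)
  node 25: 0 child(ren)
  node 47: 1 child(ren)
  node 44: 1 child(ren)
  node 37: 0 child(ren)
Matching nodes: [5, 33, 10, 13, 47, 44]
Count of nodes with exactly one child: 6


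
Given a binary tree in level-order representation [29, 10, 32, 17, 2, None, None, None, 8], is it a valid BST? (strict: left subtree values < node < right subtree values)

Level-order array: [29, 10, 32, 17, 2, None, None, None, 8]
Validate using subtree bounds (lo, hi): at each node, require lo < value < hi,
then recurse left with hi=value and right with lo=value.
Preorder trace (stopping at first violation):
  at node 29 with bounds (-inf, +inf): OK
  at node 10 with bounds (-inf, 29): OK
  at node 17 with bounds (-inf, 10): VIOLATION
Node 17 violates its bound: not (-inf < 17 < 10).
Result: Not a valid BST


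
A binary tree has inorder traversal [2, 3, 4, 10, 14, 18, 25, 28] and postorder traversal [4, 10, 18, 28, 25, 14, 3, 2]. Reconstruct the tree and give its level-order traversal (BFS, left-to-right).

Inorder:   [2, 3, 4, 10, 14, 18, 25, 28]
Postorder: [4, 10, 18, 28, 25, 14, 3, 2]
Algorithm: postorder visits root last, so walk postorder right-to-left;
each value is the root of the current inorder slice — split it at that
value, recurse on the right subtree first, then the left.
Recursive splits:
  root=2; inorder splits into left=[], right=[3, 4, 10, 14, 18, 25, 28]
  root=3; inorder splits into left=[], right=[4, 10, 14, 18, 25, 28]
  root=14; inorder splits into left=[4, 10], right=[18, 25, 28]
  root=25; inorder splits into left=[18], right=[28]
  root=28; inorder splits into left=[], right=[]
  root=18; inorder splits into left=[], right=[]
  root=10; inorder splits into left=[4], right=[]
  root=4; inorder splits into left=[], right=[]
Reconstructed level-order: [2, 3, 14, 10, 25, 4, 18, 28]


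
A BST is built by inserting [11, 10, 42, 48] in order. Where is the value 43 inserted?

Starting tree (level order): [11, 10, 42, None, None, None, 48]
Insertion path: 11 -> 42 -> 48
Result: insert 43 as left child of 48
Final tree (level order): [11, 10, 42, None, None, None, 48, 43]


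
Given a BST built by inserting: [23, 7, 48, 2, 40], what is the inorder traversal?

Tree insertion order: [23, 7, 48, 2, 40]
Tree (level-order array): [23, 7, 48, 2, None, 40]
Inorder traversal: [2, 7, 23, 40, 48]


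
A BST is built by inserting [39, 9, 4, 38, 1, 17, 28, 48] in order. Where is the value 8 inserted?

Starting tree (level order): [39, 9, 48, 4, 38, None, None, 1, None, 17, None, None, None, None, 28]
Insertion path: 39 -> 9 -> 4
Result: insert 8 as right child of 4
Final tree (level order): [39, 9, 48, 4, 38, None, None, 1, 8, 17, None, None, None, None, None, None, 28]


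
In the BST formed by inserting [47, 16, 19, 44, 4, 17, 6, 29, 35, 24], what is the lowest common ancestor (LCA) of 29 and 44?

Tree insertion order: [47, 16, 19, 44, 4, 17, 6, 29, 35, 24]
Tree (level-order array): [47, 16, None, 4, 19, None, 6, 17, 44, None, None, None, None, 29, None, 24, 35]
In a BST, the LCA of p=29, q=44 is the first node v on the
root-to-leaf path with p <= v <= q (go left if both < v, right if both > v).
Walk from root:
  at 47: both 29 and 44 < 47, go left
  at 16: both 29 and 44 > 16, go right
  at 19: both 29 and 44 > 19, go right
  at 44: 29 <= 44 <= 44, this is the LCA
LCA = 44


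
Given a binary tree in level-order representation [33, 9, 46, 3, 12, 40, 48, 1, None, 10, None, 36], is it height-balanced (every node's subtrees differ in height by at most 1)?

Tree (level-order array): [33, 9, 46, 3, 12, 40, 48, 1, None, 10, None, 36]
Definition: a tree is height-balanced if, at every node, |h(left) - h(right)| <= 1 (empty subtree has height -1).
Bottom-up per-node check:
  node 1: h_left=-1, h_right=-1, diff=0 [OK], height=0
  node 3: h_left=0, h_right=-1, diff=1 [OK], height=1
  node 10: h_left=-1, h_right=-1, diff=0 [OK], height=0
  node 12: h_left=0, h_right=-1, diff=1 [OK], height=1
  node 9: h_left=1, h_right=1, diff=0 [OK], height=2
  node 36: h_left=-1, h_right=-1, diff=0 [OK], height=0
  node 40: h_left=0, h_right=-1, diff=1 [OK], height=1
  node 48: h_left=-1, h_right=-1, diff=0 [OK], height=0
  node 46: h_left=1, h_right=0, diff=1 [OK], height=2
  node 33: h_left=2, h_right=2, diff=0 [OK], height=3
All nodes satisfy the balance condition.
Result: Balanced


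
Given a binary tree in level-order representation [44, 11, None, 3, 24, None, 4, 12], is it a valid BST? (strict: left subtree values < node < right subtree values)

Level-order array: [44, 11, None, 3, 24, None, 4, 12]
Validate using subtree bounds (lo, hi): at each node, require lo < value < hi,
then recurse left with hi=value and right with lo=value.
Preorder trace (stopping at first violation):
  at node 44 with bounds (-inf, +inf): OK
  at node 11 with bounds (-inf, 44): OK
  at node 3 with bounds (-inf, 11): OK
  at node 4 with bounds (3, 11): OK
  at node 24 with bounds (11, 44): OK
  at node 12 with bounds (11, 24): OK
No violation found at any node.
Result: Valid BST


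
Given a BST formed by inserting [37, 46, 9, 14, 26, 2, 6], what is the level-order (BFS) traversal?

Tree insertion order: [37, 46, 9, 14, 26, 2, 6]
Tree (level-order array): [37, 9, 46, 2, 14, None, None, None, 6, None, 26]
BFS from the root, enqueuing left then right child of each popped node:
  queue [37] -> pop 37, enqueue [9, 46], visited so far: [37]
  queue [9, 46] -> pop 9, enqueue [2, 14], visited so far: [37, 9]
  queue [46, 2, 14] -> pop 46, enqueue [none], visited so far: [37, 9, 46]
  queue [2, 14] -> pop 2, enqueue [6], visited so far: [37, 9, 46, 2]
  queue [14, 6] -> pop 14, enqueue [26], visited so far: [37, 9, 46, 2, 14]
  queue [6, 26] -> pop 6, enqueue [none], visited so far: [37, 9, 46, 2, 14, 6]
  queue [26] -> pop 26, enqueue [none], visited so far: [37, 9, 46, 2, 14, 6, 26]
Result: [37, 9, 46, 2, 14, 6, 26]


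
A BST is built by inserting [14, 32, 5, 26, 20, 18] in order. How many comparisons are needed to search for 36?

Search path for 36: 14 -> 32
Found: False
Comparisons: 2


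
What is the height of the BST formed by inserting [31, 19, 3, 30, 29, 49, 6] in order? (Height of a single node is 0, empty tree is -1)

Insertion order: [31, 19, 3, 30, 29, 49, 6]
Tree (level-order array): [31, 19, 49, 3, 30, None, None, None, 6, 29]
Compute height bottom-up (empty subtree = -1):
  height(6) = 1 + max(-1, -1) = 0
  height(3) = 1 + max(-1, 0) = 1
  height(29) = 1 + max(-1, -1) = 0
  height(30) = 1 + max(0, -1) = 1
  height(19) = 1 + max(1, 1) = 2
  height(49) = 1 + max(-1, -1) = 0
  height(31) = 1 + max(2, 0) = 3
Height = 3


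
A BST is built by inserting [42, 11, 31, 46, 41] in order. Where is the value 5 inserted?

Starting tree (level order): [42, 11, 46, None, 31, None, None, None, 41]
Insertion path: 42 -> 11
Result: insert 5 as left child of 11
Final tree (level order): [42, 11, 46, 5, 31, None, None, None, None, None, 41]


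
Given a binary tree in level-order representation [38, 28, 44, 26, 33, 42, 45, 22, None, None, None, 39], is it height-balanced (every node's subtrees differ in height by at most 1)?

Tree (level-order array): [38, 28, 44, 26, 33, 42, 45, 22, None, None, None, 39]
Definition: a tree is height-balanced if, at every node, |h(left) - h(right)| <= 1 (empty subtree has height -1).
Bottom-up per-node check:
  node 22: h_left=-1, h_right=-1, diff=0 [OK], height=0
  node 26: h_left=0, h_right=-1, diff=1 [OK], height=1
  node 33: h_left=-1, h_right=-1, diff=0 [OK], height=0
  node 28: h_left=1, h_right=0, diff=1 [OK], height=2
  node 39: h_left=-1, h_right=-1, diff=0 [OK], height=0
  node 42: h_left=0, h_right=-1, diff=1 [OK], height=1
  node 45: h_left=-1, h_right=-1, diff=0 [OK], height=0
  node 44: h_left=1, h_right=0, diff=1 [OK], height=2
  node 38: h_left=2, h_right=2, diff=0 [OK], height=3
All nodes satisfy the balance condition.
Result: Balanced


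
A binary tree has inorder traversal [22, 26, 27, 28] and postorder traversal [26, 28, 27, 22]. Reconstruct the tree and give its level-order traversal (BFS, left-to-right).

Inorder:   [22, 26, 27, 28]
Postorder: [26, 28, 27, 22]
Algorithm: postorder visits root last, so walk postorder right-to-left;
each value is the root of the current inorder slice — split it at that
value, recurse on the right subtree first, then the left.
Recursive splits:
  root=22; inorder splits into left=[], right=[26, 27, 28]
  root=27; inorder splits into left=[26], right=[28]
  root=28; inorder splits into left=[], right=[]
  root=26; inorder splits into left=[], right=[]
Reconstructed level-order: [22, 27, 26, 28]


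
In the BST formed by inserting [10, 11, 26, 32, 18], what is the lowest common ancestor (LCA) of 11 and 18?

Tree insertion order: [10, 11, 26, 32, 18]
Tree (level-order array): [10, None, 11, None, 26, 18, 32]
In a BST, the LCA of p=11, q=18 is the first node v on the
root-to-leaf path with p <= v <= q (go left if both < v, right if both > v).
Walk from root:
  at 10: both 11 and 18 > 10, go right
  at 11: 11 <= 11 <= 18, this is the LCA
LCA = 11


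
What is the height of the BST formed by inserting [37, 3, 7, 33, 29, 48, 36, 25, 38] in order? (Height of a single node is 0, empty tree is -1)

Insertion order: [37, 3, 7, 33, 29, 48, 36, 25, 38]
Tree (level-order array): [37, 3, 48, None, 7, 38, None, None, 33, None, None, 29, 36, 25]
Compute height bottom-up (empty subtree = -1):
  height(25) = 1 + max(-1, -1) = 0
  height(29) = 1 + max(0, -1) = 1
  height(36) = 1 + max(-1, -1) = 0
  height(33) = 1 + max(1, 0) = 2
  height(7) = 1 + max(-1, 2) = 3
  height(3) = 1 + max(-1, 3) = 4
  height(38) = 1 + max(-1, -1) = 0
  height(48) = 1 + max(0, -1) = 1
  height(37) = 1 + max(4, 1) = 5
Height = 5


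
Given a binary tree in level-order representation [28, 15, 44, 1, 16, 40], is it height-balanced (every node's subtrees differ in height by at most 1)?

Tree (level-order array): [28, 15, 44, 1, 16, 40]
Definition: a tree is height-balanced if, at every node, |h(left) - h(right)| <= 1 (empty subtree has height -1).
Bottom-up per-node check:
  node 1: h_left=-1, h_right=-1, diff=0 [OK], height=0
  node 16: h_left=-1, h_right=-1, diff=0 [OK], height=0
  node 15: h_left=0, h_right=0, diff=0 [OK], height=1
  node 40: h_left=-1, h_right=-1, diff=0 [OK], height=0
  node 44: h_left=0, h_right=-1, diff=1 [OK], height=1
  node 28: h_left=1, h_right=1, diff=0 [OK], height=2
All nodes satisfy the balance condition.
Result: Balanced


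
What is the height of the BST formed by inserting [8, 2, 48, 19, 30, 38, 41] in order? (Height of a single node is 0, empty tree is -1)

Insertion order: [8, 2, 48, 19, 30, 38, 41]
Tree (level-order array): [8, 2, 48, None, None, 19, None, None, 30, None, 38, None, 41]
Compute height bottom-up (empty subtree = -1):
  height(2) = 1 + max(-1, -1) = 0
  height(41) = 1 + max(-1, -1) = 0
  height(38) = 1 + max(-1, 0) = 1
  height(30) = 1 + max(-1, 1) = 2
  height(19) = 1 + max(-1, 2) = 3
  height(48) = 1 + max(3, -1) = 4
  height(8) = 1 + max(0, 4) = 5
Height = 5


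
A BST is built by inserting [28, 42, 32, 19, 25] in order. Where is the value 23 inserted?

Starting tree (level order): [28, 19, 42, None, 25, 32]
Insertion path: 28 -> 19 -> 25
Result: insert 23 as left child of 25
Final tree (level order): [28, 19, 42, None, 25, 32, None, 23]


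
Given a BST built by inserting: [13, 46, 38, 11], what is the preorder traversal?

Tree insertion order: [13, 46, 38, 11]
Tree (level-order array): [13, 11, 46, None, None, 38]
Preorder traversal: [13, 11, 46, 38]


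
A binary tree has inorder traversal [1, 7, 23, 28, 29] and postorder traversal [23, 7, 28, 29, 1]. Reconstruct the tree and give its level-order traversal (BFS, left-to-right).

Inorder:   [1, 7, 23, 28, 29]
Postorder: [23, 7, 28, 29, 1]
Algorithm: postorder visits root last, so walk postorder right-to-left;
each value is the root of the current inorder slice — split it at that
value, recurse on the right subtree first, then the left.
Recursive splits:
  root=1; inorder splits into left=[], right=[7, 23, 28, 29]
  root=29; inorder splits into left=[7, 23, 28], right=[]
  root=28; inorder splits into left=[7, 23], right=[]
  root=7; inorder splits into left=[], right=[23]
  root=23; inorder splits into left=[], right=[]
Reconstructed level-order: [1, 29, 28, 7, 23]


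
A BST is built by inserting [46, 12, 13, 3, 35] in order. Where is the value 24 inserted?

Starting tree (level order): [46, 12, None, 3, 13, None, None, None, 35]
Insertion path: 46 -> 12 -> 13 -> 35
Result: insert 24 as left child of 35
Final tree (level order): [46, 12, None, 3, 13, None, None, None, 35, 24]


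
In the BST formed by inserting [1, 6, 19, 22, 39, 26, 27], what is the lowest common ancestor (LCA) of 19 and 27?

Tree insertion order: [1, 6, 19, 22, 39, 26, 27]
Tree (level-order array): [1, None, 6, None, 19, None, 22, None, 39, 26, None, None, 27]
In a BST, the LCA of p=19, q=27 is the first node v on the
root-to-leaf path with p <= v <= q (go left if both < v, right if both > v).
Walk from root:
  at 1: both 19 and 27 > 1, go right
  at 6: both 19 and 27 > 6, go right
  at 19: 19 <= 19 <= 27, this is the LCA
LCA = 19


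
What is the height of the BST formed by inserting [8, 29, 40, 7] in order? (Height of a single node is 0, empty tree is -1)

Insertion order: [8, 29, 40, 7]
Tree (level-order array): [8, 7, 29, None, None, None, 40]
Compute height bottom-up (empty subtree = -1):
  height(7) = 1 + max(-1, -1) = 0
  height(40) = 1 + max(-1, -1) = 0
  height(29) = 1 + max(-1, 0) = 1
  height(8) = 1 + max(0, 1) = 2
Height = 2


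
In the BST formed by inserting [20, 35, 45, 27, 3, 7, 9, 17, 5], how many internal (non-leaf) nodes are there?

Tree built from: [20, 35, 45, 27, 3, 7, 9, 17, 5]
Tree (level-order array): [20, 3, 35, None, 7, 27, 45, 5, 9, None, None, None, None, None, None, None, 17]
Rule: An internal node has at least one child.
Per-node child counts:
  node 20: 2 child(ren)
  node 3: 1 child(ren)
  node 7: 2 child(ren)
  node 5: 0 child(ren)
  node 9: 1 child(ren)
  node 17: 0 child(ren)
  node 35: 2 child(ren)
  node 27: 0 child(ren)
  node 45: 0 child(ren)
Matching nodes: [20, 3, 7, 9, 35]
Count of internal (non-leaf) nodes: 5


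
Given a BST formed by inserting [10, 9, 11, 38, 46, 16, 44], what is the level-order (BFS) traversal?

Tree insertion order: [10, 9, 11, 38, 46, 16, 44]
Tree (level-order array): [10, 9, 11, None, None, None, 38, 16, 46, None, None, 44]
BFS from the root, enqueuing left then right child of each popped node:
  queue [10] -> pop 10, enqueue [9, 11], visited so far: [10]
  queue [9, 11] -> pop 9, enqueue [none], visited so far: [10, 9]
  queue [11] -> pop 11, enqueue [38], visited so far: [10, 9, 11]
  queue [38] -> pop 38, enqueue [16, 46], visited so far: [10, 9, 11, 38]
  queue [16, 46] -> pop 16, enqueue [none], visited so far: [10, 9, 11, 38, 16]
  queue [46] -> pop 46, enqueue [44], visited so far: [10, 9, 11, 38, 16, 46]
  queue [44] -> pop 44, enqueue [none], visited so far: [10, 9, 11, 38, 16, 46, 44]
Result: [10, 9, 11, 38, 16, 46, 44]


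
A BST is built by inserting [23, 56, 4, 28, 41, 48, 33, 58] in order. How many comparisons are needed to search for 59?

Search path for 59: 23 -> 56 -> 58
Found: False
Comparisons: 3


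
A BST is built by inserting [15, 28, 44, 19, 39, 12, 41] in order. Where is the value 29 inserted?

Starting tree (level order): [15, 12, 28, None, None, 19, 44, None, None, 39, None, None, 41]
Insertion path: 15 -> 28 -> 44 -> 39
Result: insert 29 as left child of 39
Final tree (level order): [15, 12, 28, None, None, 19, 44, None, None, 39, None, 29, 41]


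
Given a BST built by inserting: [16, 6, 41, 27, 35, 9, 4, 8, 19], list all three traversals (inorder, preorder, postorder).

Tree insertion order: [16, 6, 41, 27, 35, 9, 4, 8, 19]
Tree (level-order array): [16, 6, 41, 4, 9, 27, None, None, None, 8, None, 19, 35]
Inorder (L, root, R): [4, 6, 8, 9, 16, 19, 27, 35, 41]
Preorder (root, L, R): [16, 6, 4, 9, 8, 41, 27, 19, 35]
Postorder (L, R, root): [4, 8, 9, 6, 19, 35, 27, 41, 16]


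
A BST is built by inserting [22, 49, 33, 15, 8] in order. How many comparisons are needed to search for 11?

Search path for 11: 22 -> 15 -> 8
Found: False
Comparisons: 3


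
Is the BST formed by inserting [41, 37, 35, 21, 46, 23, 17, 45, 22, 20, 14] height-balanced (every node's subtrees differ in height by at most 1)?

Tree (level-order array): [41, 37, 46, 35, None, 45, None, 21, None, None, None, 17, 23, 14, 20, 22]
Definition: a tree is height-balanced if, at every node, |h(left) - h(right)| <= 1 (empty subtree has height -1).
Bottom-up per-node check:
  node 14: h_left=-1, h_right=-1, diff=0 [OK], height=0
  node 20: h_left=-1, h_right=-1, diff=0 [OK], height=0
  node 17: h_left=0, h_right=0, diff=0 [OK], height=1
  node 22: h_left=-1, h_right=-1, diff=0 [OK], height=0
  node 23: h_left=0, h_right=-1, diff=1 [OK], height=1
  node 21: h_left=1, h_right=1, diff=0 [OK], height=2
  node 35: h_left=2, h_right=-1, diff=3 [FAIL (|2--1|=3 > 1)], height=3
  node 37: h_left=3, h_right=-1, diff=4 [FAIL (|3--1|=4 > 1)], height=4
  node 45: h_left=-1, h_right=-1, diff=0 [OK], height=0
  node 46: h_left=0, h_right=-1, diff=1 [OK], height=1
  node 41: h_left=4, h_right=1, diff=3 [FAIL (|4-1|=3 > 1)], height=5
Node 35 violates the condition: |2 - -1| = 3 > 1.
Result: Not balanced


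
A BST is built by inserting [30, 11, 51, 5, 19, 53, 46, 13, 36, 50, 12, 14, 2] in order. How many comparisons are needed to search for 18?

Search path for 18: 30 -> 11 -> 19 -> 13 -> 14
Found: False
Comparisons: 5


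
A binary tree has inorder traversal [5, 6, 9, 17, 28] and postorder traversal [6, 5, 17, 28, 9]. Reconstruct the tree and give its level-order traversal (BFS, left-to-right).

Inorder:   [5, 6, 9, 17, 28]
Postorder: [6, 5, 17, 28, 9]
Algorithm: postorder visits root last, so walk postorder right-to-left;
each value is the root of the current inorder slice — split it at that
value, recurse on the right subtree first, then the left.
Recursive splits:
  root=9; inorder splits into left=[5, 6], right=[17, 28]
  root=28; inorder splits into left=[17], right=[]
  root=17; inorder splits into left=[], right=[]
  root=5; inorder splits into left=[], right=[6]
  root=6; inorder splits into left=[], right=[]
Reconstructed level-order: [9, 5, 28, 6, 17]


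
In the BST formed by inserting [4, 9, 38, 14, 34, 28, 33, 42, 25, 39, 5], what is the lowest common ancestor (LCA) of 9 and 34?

Tree insertion order: [4, 9, 38, 14, 34, 28, 33, 42, 25, 39, 5]
Tree (level-order array): [4, None, 9, 5, 38, None, None, 14, 42, None, 34, 39, None, 28, None, None, None, 25, 33]
In a BST, the LCA of p=9, q=34 is the first node v on the
root-to-leaf path with p <= v <= q (go left if both < v, right if both > v).
Walk from root:
  at 4: both 9 and 34 > 4, go right
  at 9: 9 <= 9 <= 34, this is the LCA
LCA = 9


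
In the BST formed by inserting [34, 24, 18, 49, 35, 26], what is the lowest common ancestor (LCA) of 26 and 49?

Tree insertion order: [34, 24, 18, 49, 35, 26]
Tree (level-order array): [34, 24, 49, 18, 26, 35]
In a BST, the LCA of p=26, q=49 is the first node v on the
root-to-leaf path with p <= v <= q (go left if both < v, right if both > v).
Walk from root:
  at 34: 26 <= 34 <= 49, this is the LCA
LCA = 34


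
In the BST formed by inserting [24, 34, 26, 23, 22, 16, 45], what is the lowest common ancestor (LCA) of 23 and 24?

Tree insertion order: [24, 34, 26, 23, 22, 16, 45]
Tree (level-order array): [24, 23, 34, 22, None, 26, 45, 16]
In a BST, the LCA of p=23, q=24 is the first node v on the
root-to-leaf path with p <= v <= q (go left if both < v, right if both > v).
Walk from root:
  at 24: 23 <= 24 <= 24, this is the LCA
LCA = 24


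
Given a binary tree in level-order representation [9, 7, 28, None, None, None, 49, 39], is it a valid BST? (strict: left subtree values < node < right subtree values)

Level-order array: [9, 7, 28, None, None, None, 49, 39]
Validate using subtree bounds (lo, hi): at each node, require lo < value < hi,
then recurse left with hi=value and right with lo=value.
Preorder trace (stopping at first violation):
  at node 9 with bounds (-inf, +inf): OK
  at node 7 with bounds (-inf, 9): OK
  at node 28 with bounds (9, +inf): OK
  at node 49 with bounds (28, +inf): OK
  at node 39 with bounds (28, 49): OK
No violation found at any node.
Result: Valid BST


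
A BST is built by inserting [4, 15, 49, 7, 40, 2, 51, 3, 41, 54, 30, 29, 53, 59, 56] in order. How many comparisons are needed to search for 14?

Search path for 14: 4 -> 15 -> 7
Found: False
Comparisons: 3


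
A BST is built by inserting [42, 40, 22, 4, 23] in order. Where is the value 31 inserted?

Starting tree (level order): [42, 40, None, 22, None, 4, 23]
Insertion path: 42 -> 40 -> 22 -> 23
Result: insert 31 as right child of 23
Final tree (level order): [42, 40, None, 22, None, 4, 23, None, None, None, 31]


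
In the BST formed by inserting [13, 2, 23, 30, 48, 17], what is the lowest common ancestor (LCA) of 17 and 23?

Tree insertion order: [13, 2, 23, 30, 48, 17]
Tree (level-order array): [13, 2, 23, None, None, 17, 30, None, None, None, 48]
In a BST, the LCA of p=17, q=23 is the first node v on the
root-to-leaf path with p <= v <= q (go left if both < v, right if both > v).
Walk from root:
  at 13: both 17 and 23 > 13, go right
  at 23: 17 <= 23 <= 23, this is the LCA
LCA = 23


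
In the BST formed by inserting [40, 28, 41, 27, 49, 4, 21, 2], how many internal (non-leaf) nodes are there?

Tree built from: [40, 28, 41, 27, 49, 4, 21, 2]
Tree (level-order array): [40, 28, 41, 27, None, None, 49, 4, None, None, None, 2, 21]
Rule: An internal node has at least one child.
Per-node child counts:
  node 40: 2 child(ren)
  node 28: 1 child(ren)
  node 27: 1 child(ren)
  node 4: 2 child(ren)
  node 2: 0 child(ren)
  node 21: 0 child(ren)
  node 41: 1 child(ren)
  node 49: 0 child(ren)
Matching nodes: [40, 28, 27, 4, 41]
Count of internal (non-leaf) nodes: 5


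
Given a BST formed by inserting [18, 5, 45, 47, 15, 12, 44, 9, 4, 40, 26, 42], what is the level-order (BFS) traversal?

Tree insertion order: [18, 5, 45, 47, 15, 12, 44, 9, 4, 40, 26, 42]
Tree (level-order array): [18, 5, 45, 4, 15, 44, 47, None, None, 12, None, 40, None, None, None, 9, None, 26, 42]
BFS from the root, enqueuing left then right child of each popped node:
  queue [18] -> pop 18, enqueue [5, 45], visited so far: [18]
  queue [5, 45] -> pop 5, enqueue [4, 15], visited so far: [18, 5]
  queue [45, 4, 15] -> pop 45, enqueue [44, 47], visited so far: [18, 5, 45]
  queue [4, 15, 44, 47] -> pop 4, enqueue [none], visited so far: [18, 5, 45, 4]
  queue [15, 44, 47] -> pop 15, enqueue [12], visited so far: [18, 5, 45, 4, 15]
  queue [44, 47, 12] -> pop 44, enqueue [40], visited so far: [18, 5, 45, 4, 15, 44]
  queue [47, 12, 40] -> pop 47, enqueue [none], visited so far: [18, 5, 45, 4, 15, 44, 47]
  queue [12, 40] -> pop 12, enqueue [9], visited so far: [18, 5, 45, 4, 15, 44, 47, 12]
  queue [40, 9] -> pop 40, enqueue [26, 42], visited so far: [18, 5, 45, 4, 15, 44, 47, 12, 40]
  queue [9, 26, 42] -> pop 9, enqueue [none], visited so far: [18, 5, 45, 4, 15, 44, 47, 12, 40, 9]
  queue [26, 42] -> pop 26, enqueue [none], visited so far: [18, 5, 45, 4, 15, 44, 47, 12, 40, 9, 26]
  queue [42] -> pop 42, enqueue [none], visited so far: [18, 5, 45, 4, 15, 44, 47, 12, 40, 9, 26, 42]
Result: [18, 5, 45, 4, 15, 44, 47, 12, 40, 9, 26, 42]


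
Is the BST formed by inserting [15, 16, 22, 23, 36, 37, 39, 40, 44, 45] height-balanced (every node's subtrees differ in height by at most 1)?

Tree (level-order array): [15, None, 16, None, 22, None, 23, None, 36, None, 37, None, 39, None, 40, None, 44, None, 45]
Definition: a tree is height-balanced if, at every node, |h(left) - h(right)| <= 1 (empty subtree has height -1).
Bottom-up per-node check:
  node 45: h_left=-1, h_right=-1, diff=0 [OK], height=0
  node 44: h_left=-1, h_right=0, diff=1 [OK], height=1
  node 40: h_left=-1, h_right=1, diff=2 [FAIL (|-1-1|=2 > 1)], height=2
  node 39: h_left=-1, h_right=2, diff=3 [FAIL (|-1-2|=3 > 1)], height=3
  node 37: h_left=-1, h_right=3, diff=4 [FAIL (|-1-3|=4 > 1)], height=4
  node 36: h_left=-1, h_right=4, diff=5 [FAIL (|-1-4|=5 > 1)], height=5
  node 23: h_left=-1, h_right=5, diff=6 [FAIL (|-1-5|=6 > 1)], height=6
  node 22: h_left=-1, h_right=6, diff=7 [FAIL (|-1-6|=7 > 1)], height=7
  node 16: h_left=-1, h_right=7, diff=8 [FAIL (|-1-7|=8 > 1)], height=8
  node 15: h_left=-1, h_right=8, diff=9 [FAIL (|-1-8|=9 > 1)], height=9
Node 40 violates the condition: |-1 - 1| = 2 > 1.
Result: Not balanced


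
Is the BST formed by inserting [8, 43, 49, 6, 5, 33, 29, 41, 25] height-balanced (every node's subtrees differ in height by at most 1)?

Tree (level-order array): [8, 6, 43, 5, None, 33, 49, None, None, 29, 41, None, None, 25]
Definition: a tree is height-balanced if, at every node, |h(left) - h(right)| <= 1 (empty subtree has height -1).
Bottom-up per-node check:
  node 5: h_left=-1, h_right=-1, diff=0 [OK], height=0
  node 6: h_left=0, h_right=-1, diff=1 [OK], height=1
  node 25: h_left=-1, h_right=-1, diff=0 [OK], height=0
  node 29: h_left=0, h_right=-1, diff=1 [OK], height=1
  node 41: h_left=-1, h_right=-1, diff=0 [OK], height=0
  node 33: h_left=1, h_right=0, diff=1 [OK], height=2
  node 49: h_left=-1, h_right=-1, diff=0 [OK], height=0
  node 43: h_left=2, h_right=0, diff=2 [FAIL (|2-0|=2 > 1)], height=3
  node 8: h_left=1, h_right=3, diff=2 [FAIL (|1-3|=2 > 1)], height=4
Node 43 violates the condition: |2 - 0| = 2 > 1.
Result: Not balanced


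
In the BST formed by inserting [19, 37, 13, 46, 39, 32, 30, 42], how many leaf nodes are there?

Tree built from: [19, 37, 13, 46, 39, 32, 30, 42]
Tree (level-order array): [19, 13, 37, None, None, 32, 46, 30, None, 39, None, None, None, None, 42]
Rule: A leaf has 0 children.
Per-node child counts:
  node 19: 2 child(ren)
  node 13: 0 child(ren)
  node 37: 2 child(ren)
  node 32: 1 child(ren)
  node 30: 0 child(ren)
  node 46: 1 child(ren)
  node 39: 1 child(ren)
  node 42: 0 child(ren)
Matching nodes: [13, 30, 42]
Count of leaf nodes: 3


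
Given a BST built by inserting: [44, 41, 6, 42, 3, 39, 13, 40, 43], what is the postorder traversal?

Tree insertion order: [44, 41, 6, 42, 3, 39, 13, 40, 43]
Tree (level-order array): [44, 41, None, 6, 42, 3, 39, None, 43, None, None, 13, 40]
Postorder traversal: [3, 13, 40, 39, 6, 43, 42, 41, 44]


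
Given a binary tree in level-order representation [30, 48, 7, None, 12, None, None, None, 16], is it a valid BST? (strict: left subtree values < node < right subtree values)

Level-order array: [30, 48, 7, None, 12, None, None, None, 16]
Validate using subtree bounds (lo, hi): at each node, require lo < value < hi,
then recurse left with hi=value and right with lo=value.
Preorder trace (stopping at first violation):
  at node 30 with bounds (-inf, +inf): OK
  at node 48 with bounds (-inf, 30): VIOLATION
Node 48 violates its bound: not (-inf < 48 < 30).
Result: Not a valid BST


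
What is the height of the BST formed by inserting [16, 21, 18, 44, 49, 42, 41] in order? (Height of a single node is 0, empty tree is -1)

Insertion order: [16, 21, 18, 44, 49, 42, 41]
Tree (level-order array): [16, None, 21, 18, 44, None, None, 42, 49, 41]
Compute height bottom-up (empty subtree = -1):
  height(18) = 1 + max(-1, -1) = 0
  height(41) = 1 + max(-1, -1) = 0
  height(42) = 1 + max(0, -1) = 1
  height(49) = 1 + max(-1, -1) = 0
  height(44) = 1 + max(1, 0) = 2
  height(21) = 1 + max(0, 2) = 3
  height(16) = 1 + max(-1, 3) = 4
Height = 4


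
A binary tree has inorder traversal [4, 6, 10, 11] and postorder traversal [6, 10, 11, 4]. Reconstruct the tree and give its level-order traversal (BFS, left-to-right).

Inorder:   [4, 6, 10, 11]
Postorder: [6, 10, 11, 4]
Algorithm: postorder visits root last, so walk postorder right-to-left;
each value is the root of the current inorder slice — split it at that
value, recurse on the right subtree first, then the left.
Recursive splits:
  root=4; inorder splits into left=[], right=[6, 10, 11]
  root=11; inorder splits into left=[6, 10], right=[]
  root=10; inorder splits into left=[6], right=[]
  root=6; inorder splits into left=[], right=[]
Reconstructed level-order: [4, 11, 10, 6]


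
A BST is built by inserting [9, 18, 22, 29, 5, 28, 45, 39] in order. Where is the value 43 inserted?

Starting tree (level order): [9, 5, 18, None, None, None, 22, None, 29, 28, 45, None, None, 39]
Insertion path: 9 -> 18 -> 22 -> 29 -> 45 -> 39
Result: insert 43 as right child of 39
Final tree (level order): [9, 5, 18, None, None, None, 22, None, 29, 28, 45, None, None, 39, None, None, 43]


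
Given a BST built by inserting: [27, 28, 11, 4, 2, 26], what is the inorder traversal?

Tree insertion order: [27, 28, 11, 4, 2, 26]
Tree (level-order array): [27, 11, 28, 4, 26, None, None, 2]
Inorder traversal: [2, 4, 11, 26, 27, 28]


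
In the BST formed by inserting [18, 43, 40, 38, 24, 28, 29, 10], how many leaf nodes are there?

Tree built from: [18, 43, 40, 38, 24, 28, 29, 10]
Tree (level-order array): [18, 10, 43, None, None, 40, None, 38, None, 24, None, None, 28, None, 29]
Rule: A leaf has 0 children.
Per-node child counts:
  node 18: 2 child(ren)
  node 10: 0 child(ren)
  node 43: 1 child(ren)
  node 40: 1 child(ren)
  node 38: 1 child(ren)
  node 24: 1 child(ren)
  node 28: 1 child(ren)
  node 29: 0 child(ren)
Matching nodes: [10, 29]
Count of leaf nodes: 2


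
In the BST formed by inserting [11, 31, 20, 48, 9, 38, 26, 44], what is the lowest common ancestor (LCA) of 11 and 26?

Tree insertion order: [11, 31, 20, 48, 9, 38, 26, 44]
Tree (level-order array): [11, 9, 31, None, None, 20, 48, None, 26, 38, None, None, None, None, 44]
In a BST, the LCA of p=11, q=26 is the first node v on the
root-to-leaf path with p <= v <= q (go left if both < v, right if both > v).
Walk from root:
  at 11: 11 <= 11 <= 26, this is the LCA
LCA = 11


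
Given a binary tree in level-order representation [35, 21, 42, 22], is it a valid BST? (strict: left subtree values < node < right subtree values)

Level-order array: [35, 21, 42, 22]
Validate using subtree bounds (lo, hi): at each node, require lo < value < hi,
then recurse left with hi=value and right with lo=value.
Preorder trace (stopping at first violation):
  at node 35 with bounds (-inf, +inf): OK
  at node 21 with bounds (-inf, 35): OK
  at node 22 with bounds (-inf, 21): VIOLATION
Node 22 violates its bound: not (-inf < 22 < 21).
Result: Not a valid BST


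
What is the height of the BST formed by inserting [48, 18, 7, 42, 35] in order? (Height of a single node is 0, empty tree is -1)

Insertion order: [48, 18, 7, 42, 35]
Tree (level-order array): [48, 18, None, 7, 42, None, None, 35]
Compute height bottom-up (empty subtree = -1):
  height(7) = 1 + max(-1, -1) = 0
  height(35) = 1 + max(-1, -1) = 0
  height(42) = 1 + max(0, -1) = 1
  height(18) = 1 + max(0, 1) = 2
  height(48) = 1 + max(2, -1) = 3
Height = 3


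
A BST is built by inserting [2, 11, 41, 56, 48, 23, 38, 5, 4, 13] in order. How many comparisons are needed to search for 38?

Search path for 38: 2 -> 11 -> 41 -> 23 -> 38
Found: True
Comparisons: 5


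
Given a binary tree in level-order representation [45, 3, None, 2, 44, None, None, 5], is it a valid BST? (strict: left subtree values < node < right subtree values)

Level-order array: [45, 3, None, 2, 44, None, None, 5]
Validate using subtree bounds (lo, hi): at each node, require lo < value < hi,
then recurse left with hi=value and right with lo=value.
Preorder trace (stopping at first violation):
  at node 45 with bounds (-inf, +inf): OK
  at node 3 with bounds (-inf, 45): OK
  at node 2 with bounds (-inf, 3): OK
  at node 44 with bounds (3, 45): OK
  at node 5 with bounds (3, 44): OK
No violation found at any node.
Result: Valid BST


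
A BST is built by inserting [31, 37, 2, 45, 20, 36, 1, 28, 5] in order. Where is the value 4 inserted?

Starting tree (level order): [31, 2, 37, 1, 20, 36, 45, None, None, 5, 28]
Insertion path: 31 -> 2 -> 20 -> 5
Result: insert 4 as left child of 5
Final tree (level order): [31, 2, 37, 1, 20, 36, 45, None, None, 5, 28, None, None, None, None, 4]


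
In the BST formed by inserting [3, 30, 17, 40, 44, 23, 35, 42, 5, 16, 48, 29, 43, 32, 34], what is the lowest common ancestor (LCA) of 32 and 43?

Tree insertion order: [3, 30, 17, 40, 44, 23, 35, 42, 5, 16, 48, 29, 43, 32, 34]
Tree (level-order array): [3, None, 30, 17, 40, 5, 23, 35, 44, None, 16, None, 29, 32, None, 42, 48, None, None, None, None, None, 34, None, 43]
In a BST, the LCA of p=32, q=43 is the first node v on the
root-to-leaf path with p <= v <= q (go left if both < v, right if both > v).
Walk from root:
  at 3: both 32 and 43 > 3, go right
  at 30: both 32 and 43 > 30, go right
  at 40: 32 <= 40 <= 43, this is the LCA
LCA = 40


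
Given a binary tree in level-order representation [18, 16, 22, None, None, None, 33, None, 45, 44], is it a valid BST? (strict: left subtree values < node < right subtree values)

Level-order array: [18, 16, 22, None, None, None, 33, None, 45, 44]
Validate using subtree bounds (lo, hi): at each node, require lo < value < hi,
then recurse left with hi=value and right with lo=value.
Preorder trace (stopping at first violation):
  at node 18 with bounds (-inf, +inf): OK
  at node 16 with bounds (-inf, 18): OK
  at node 22 with bounds (18, +inf): OK
  at node 33 with bounds (22, +inf): OK
  at node 45 with bounds (33, +inf): OK
  at node 44 with bounds (33, 45): OK
No violation found at any node.
Result: Valid BST


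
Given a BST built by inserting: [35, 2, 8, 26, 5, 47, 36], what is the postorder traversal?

Tree insertion order: [35, 2, 8, 26, 5, 47, 36]
Tree (level-order array): [35, 2, 47, None, 8, 36, None, 5, 26]
Postorder traversal: [5, 26, 8, 2, 36, 47, 35]


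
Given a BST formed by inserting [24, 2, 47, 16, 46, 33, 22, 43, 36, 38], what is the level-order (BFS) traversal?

Tree insertion order: [24, 2, 47, 16, 46, 33, 22, 43, 36, 38]
Tree (level-order array): [24, 2, 47, None, 16, 46, None, None, 22, 33, None, None, None, None, 43, 36, None, None, 38]
BFS from the root, enqueuing left then right child of each popped node:
  queue [24] -> pop 24, enqueue [2, 47], visited so far: [24]
  queue [2, 47] -> pop 2, enqueue [16], visited so far: [24, 2]
  queue [47, 16] -> pop 47, enqueue [46], visited so far: [24, 2, 47]
  queue [16, 46] -> pop 16, enqueue [22], visited so far: [24, 2, 47, 16]
  queue [46, 22] -> pop 46, enqueue [33], visited so far: [24, 2, 47, 16, 46]
  queue [22, 33] -> pop 22, enqueue [none], visited so far: [24, 2, 47, 16, 46, 22]
  queue [33] -> pop 33, enqueue [43], visited so far: [24, 2, 47, 16, 46, 22, 33]
  queue [43] -> pop 43, enqueue [36], visited so far: [24, 2, 47, 16, 46, 22, 33, 43]
  queue [36] -> pop 36, enqueue [38], visited so far: [24, 2, 47, 16, 46, 22, 33, 43, 36]
  queue [38] -> pop 38, enqueue [none], visited so far: [24, 2, 47, 16, 46, 22, 33, 43, 36, 38]
Result: [24, 2, 47, 16, 46, 22, 33, 43, 36, 38]


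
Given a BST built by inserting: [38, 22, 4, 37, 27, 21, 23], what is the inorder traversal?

Tree insertion order: [38, 22, 4, 37, 27, 21, 23]
Tree (level-order array): [38, 22, None, 4, 37, None, 21, 27, None, None, None, 23]
Inorder traversal: [4, 21, 22, 23, 27, 37, 38]
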